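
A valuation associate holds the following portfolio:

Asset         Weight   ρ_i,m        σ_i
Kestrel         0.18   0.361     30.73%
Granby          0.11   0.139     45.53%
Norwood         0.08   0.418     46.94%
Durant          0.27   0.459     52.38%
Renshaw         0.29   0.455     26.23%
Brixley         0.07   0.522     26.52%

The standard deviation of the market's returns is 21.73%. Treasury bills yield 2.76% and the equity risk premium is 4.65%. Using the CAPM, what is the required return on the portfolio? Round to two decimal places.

6.01%

β_Kestrel = 0.361 × 30.73% / 21.73% = 0.5105
β_Granby = 0.139 × 45.53% / 21.73% = 0.2912
β_Norwood = 0.418 × 46.94% / 21.73% = 0.9029
β_Durant = 0.459 × 52.38% / 21.73% = 1.1064
β_Renshaw = 0.455 × 26.23% / 21.73% = 0.5492
β_Brixley = 0.522 × 26.52% / 21.73% = 0.6371
β_P = Σ w_i β_i = 0.18×0.5105 + 0.11×0.2912 + 0.08×0.9029 + 0.27×1.1064 + 0.29×0.5492 + 0.07×0.6371 = 0.6987
E(R_P) = R_f + β_P × MRP = 2.76% + 0.6987 × 4.65% = 6.01%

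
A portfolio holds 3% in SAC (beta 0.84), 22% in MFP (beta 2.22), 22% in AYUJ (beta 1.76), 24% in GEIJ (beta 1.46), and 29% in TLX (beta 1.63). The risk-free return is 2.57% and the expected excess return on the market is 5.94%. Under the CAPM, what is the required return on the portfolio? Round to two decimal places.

β_P = Σ w_i β_i = 0.03×0.84 + 0.22×2.22 + 0.22×1.76 + 0.24×1.46 + 0.29×1.63 = 1.7239
E(R_P) = R_f + β_P × MRP = 2.57% + 1.7239 × 5.94% = 12.81%

12.81%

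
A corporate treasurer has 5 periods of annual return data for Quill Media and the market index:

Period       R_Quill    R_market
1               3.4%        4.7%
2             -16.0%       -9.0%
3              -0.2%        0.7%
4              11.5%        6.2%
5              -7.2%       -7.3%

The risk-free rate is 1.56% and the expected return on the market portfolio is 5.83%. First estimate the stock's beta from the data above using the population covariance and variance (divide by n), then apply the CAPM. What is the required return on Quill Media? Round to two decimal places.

7.73%

Mean R_i = (3.4 − 16.0 − 0.2 + 11.5 − 7.2) / 5 = -1.7000%
Mean R_m = (4.7 − 9.0 + 0.7 + 6.2 − 7.3) / 5 = -0.9400%
Σ(R_i − R̄_i)(R_m − R̄_m) = 275.7100  ⇒  Cov = 275.7100 / 5 = 55.1420
Σ(R_m − R̄_m)² = 190.8920  ⇒  Var(R_m) = 190.8920 / 5 = 38.1784
β = Cov / Var(R_m) = 55.1420 / 38.1784 = 1.4443
MRP = 5.83% − 1.56% = 4.27%
E(R) = R_f + β × MRP = 1.56% + 1.4443 × 4.27% = 7.73%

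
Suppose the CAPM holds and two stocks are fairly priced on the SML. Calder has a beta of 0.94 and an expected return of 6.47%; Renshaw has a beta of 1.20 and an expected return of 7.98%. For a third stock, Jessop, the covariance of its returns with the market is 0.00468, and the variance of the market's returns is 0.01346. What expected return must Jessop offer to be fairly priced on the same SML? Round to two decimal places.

3.03%

MRP = (7.98% − 6.47%) / (1.20 − 0.94) = 5.8077%
R_f = 6.47% − 0.94 × 5.8077% = 1.0108%
β_Jessop = Cov / Var(R_m) = 0.00468 / 0.01346 = 0.3477
E(R_Jessop) = R_f + β × MRP = 1.0108% + 0.3477 × 5.8077% = 3.03%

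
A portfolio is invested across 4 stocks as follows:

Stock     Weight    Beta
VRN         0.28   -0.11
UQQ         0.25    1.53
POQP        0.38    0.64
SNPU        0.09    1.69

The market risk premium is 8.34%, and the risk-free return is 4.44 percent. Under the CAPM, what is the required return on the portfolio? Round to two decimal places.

β_P = Σ w_i β_i = 0.28×-0.11 + 0.25×1.53 + 0.38×0.64 + 0.09×1.69 = 0.7470
E(R_P) = R_f + β_P × MRP = 4.44% + 0.7470 × 8.34% = 10.67%

10.67%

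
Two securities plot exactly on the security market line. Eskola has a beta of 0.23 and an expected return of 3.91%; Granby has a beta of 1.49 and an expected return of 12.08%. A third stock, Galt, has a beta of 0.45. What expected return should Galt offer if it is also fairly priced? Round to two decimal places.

5.34%

MRP (SML slope) = (12.08% − 3.91%) / (1.49 − 0.23) = 8.17% / 1.26 = 6.4841%
R_f (intercept) = 3.91% − 0.23 × 6.4841% = 2.4187%
E(R_Galt) = R_f + β × MRP = 2.4187% + 0.45 × 6.4841% = 5.34%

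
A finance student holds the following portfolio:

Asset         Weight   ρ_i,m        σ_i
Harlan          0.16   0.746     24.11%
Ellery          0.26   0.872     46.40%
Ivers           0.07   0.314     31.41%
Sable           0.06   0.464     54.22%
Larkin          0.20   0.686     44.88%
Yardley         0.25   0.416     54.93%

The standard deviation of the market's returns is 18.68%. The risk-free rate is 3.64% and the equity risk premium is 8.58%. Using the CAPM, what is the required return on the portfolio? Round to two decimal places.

16.26%

β_Harlan = 0.746 × 24.11% / 18.68% = 0.9629
β_Ellery = 0.872 × 46.40% / 18.68% = 2.1660
β_Ivers = 0.314 × 31.41% / 18.68% = 0.5280
β_Sable = 0.464 × 54.22% / 18.68% = 1.3468
β_Larkin = 0.686 × 44.88% / 18.68% = 1.6482
β_Yardley = 0.416 × 54.93% / 18.68% = 1.2233
β_P = Σ w_i β_i = 0.16×0.9629 + 0.26×2.1660 + 0.07×0.5280 + 0.06×1.3468 + 0.20×1.6482 + 0.25×1.2233 = 1.4705
E(R_P) = R_f + β_P × MRP = 3.64% + 1.4705 × 8.58% = 16.26%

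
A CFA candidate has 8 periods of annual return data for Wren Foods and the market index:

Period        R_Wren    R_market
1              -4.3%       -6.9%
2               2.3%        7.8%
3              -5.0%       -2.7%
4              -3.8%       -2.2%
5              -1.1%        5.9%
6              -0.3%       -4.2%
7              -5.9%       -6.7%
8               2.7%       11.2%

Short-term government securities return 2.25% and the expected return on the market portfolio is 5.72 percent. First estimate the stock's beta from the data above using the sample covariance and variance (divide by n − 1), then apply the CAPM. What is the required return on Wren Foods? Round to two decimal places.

Mean R_i = (-4.3 + 2.3 − 5.0 − 3.8 − 1.1 − 0.3 − 5.9 + 2.7) / 8 = -1.9250%
Mean R_m = (-6.9 + 7.8 − 2.7 − 2.2 + 5.9 − 4.2 − 6.7 + 11.2) / 8 = 0.2750%
Σ(R_i − R̄_i)(R_m − R̄_m) = 138.2450  ⇒  Cov = 138.2450 / 7 = 19.7493
Σ(R_m − R̄_m)² = 342.7550  ⇒  Var(R_m) = 342.7550 / 7 = 48.9650
β = Cov / Var(R_m) = 19.7493 / 48.9650 = 0.4033
MRP = 5.72% − 2.25% = 3.47%
E(R) = R_f + β × MRP = 2.25% + 0.4033 × 3.47% = 3.65%

3.65%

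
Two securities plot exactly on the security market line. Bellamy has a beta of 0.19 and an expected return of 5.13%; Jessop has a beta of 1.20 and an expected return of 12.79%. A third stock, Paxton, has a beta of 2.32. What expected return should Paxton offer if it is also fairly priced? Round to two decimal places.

21.28%

MRP (SML slope) = (12.79% − 5.13%) / (1.20 − 0.19) = 7.66% / 1.01 = 7.5842%
R_f (intercept) = 5.13% − 0.19 × 7.5842% = 3.6890%
E(R_Paxton) = R_f + β × MRP = 3.6890% + 2.32 × 7.5842% = 21.28%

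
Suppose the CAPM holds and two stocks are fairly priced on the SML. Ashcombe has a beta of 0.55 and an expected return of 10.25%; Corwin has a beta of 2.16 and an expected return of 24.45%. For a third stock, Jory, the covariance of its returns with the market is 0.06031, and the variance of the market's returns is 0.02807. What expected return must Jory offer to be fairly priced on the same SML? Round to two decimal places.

MRP = (24.45% − 10.25%) / (2.16 − 0.55) = 8.8199%
R_f = 10.25% − 0.55 × 8.8199% = 5.3991%
β_Jory = Cov / Var(R_m) = 0.06031 / 0.02807 = 2.1486
E(R_Jory) = R_f + β × MRP = 5.3991% + 2.1486 × 8.8199% = 24.35%

24.35%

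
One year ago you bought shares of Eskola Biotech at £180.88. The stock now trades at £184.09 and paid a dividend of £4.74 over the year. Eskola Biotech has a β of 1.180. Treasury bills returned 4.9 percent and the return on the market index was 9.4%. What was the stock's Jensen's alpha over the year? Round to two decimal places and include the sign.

Realised HPR = (P1 + D1 − P0) / P0 = (184.09 + 4.74 − 180.88) / 180.88 = 7.95 / 180.88 = 4.3952%
MRP = 9.4% − 4.9% = 4.50%
CAPM required = R_f + β·MRP = 4.9% + 1.180 × 4.5% = 10.2100%
α = realised − required = 4.3952% − 10.2100% = -5.81%

-5.81%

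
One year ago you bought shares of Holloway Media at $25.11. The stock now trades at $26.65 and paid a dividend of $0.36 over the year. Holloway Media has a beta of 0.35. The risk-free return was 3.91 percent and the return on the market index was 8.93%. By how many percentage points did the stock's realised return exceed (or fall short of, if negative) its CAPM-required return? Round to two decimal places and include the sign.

+1.90%

Realised HPR = (P1 + D1 − P0) / P0 = (26.65 + 0.36 − 25.11) / 25.11 = 1.90 / 25.11 = 7.5667%
MRP = 8.93% − 3.91% = 5.02%
CAPM required = R_f + β·MRP = 3.91% + 0.35 × 5.02% = 5.6670%
α = realised − required = 7.5667% − 5.6670% = +1.90%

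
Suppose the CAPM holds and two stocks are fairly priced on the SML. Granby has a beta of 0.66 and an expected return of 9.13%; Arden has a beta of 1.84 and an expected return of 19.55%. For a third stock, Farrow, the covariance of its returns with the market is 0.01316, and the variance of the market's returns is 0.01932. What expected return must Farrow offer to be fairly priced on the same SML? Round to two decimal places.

9.32%

MRP = (19.55% − 9.13%) / (1.84 − 0.66) = 8.8305%
R_f = 9.13% − 0.66 × 8.8305% = 3.3019%
β_Farrow = Cov / Var(R_m) = 0.01316 / 0.01932 = 0.6812
E(R_Farrow) = R_f + β × MRP = 3.3019% + 0.6812 × 8.8305% = 9.32%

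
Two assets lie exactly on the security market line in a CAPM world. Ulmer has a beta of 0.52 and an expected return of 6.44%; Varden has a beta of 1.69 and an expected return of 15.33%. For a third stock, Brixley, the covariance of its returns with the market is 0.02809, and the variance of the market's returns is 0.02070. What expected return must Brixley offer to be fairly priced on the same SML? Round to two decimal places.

12.80%

MRP = (15.33% − 6.44%) / (1.69 − 0.52) = 7.5983%
R_f = 6.44% − 0.52 × 7.5983% = 2.4889%
β_Brixley = Cov / Var(R_m) = 0.02809 / 0.02070 = 1.3570
E(R_Brixley) = R_f + β × MRP = 2.4889% + 1.3570 × 7.5983% = 12.80%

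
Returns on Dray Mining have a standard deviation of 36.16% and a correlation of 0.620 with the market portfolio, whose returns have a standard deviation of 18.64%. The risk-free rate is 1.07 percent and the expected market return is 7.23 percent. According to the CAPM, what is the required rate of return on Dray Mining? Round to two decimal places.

β = ρ × σ_i / σ_m = 0.620 × 36.16% / 18.64% = 1.2027
MRP = 7.23% − 1.07% = 6.16%
E(R) = 1.07% + 1.2027 × 6.16% = 8.48%

8.48%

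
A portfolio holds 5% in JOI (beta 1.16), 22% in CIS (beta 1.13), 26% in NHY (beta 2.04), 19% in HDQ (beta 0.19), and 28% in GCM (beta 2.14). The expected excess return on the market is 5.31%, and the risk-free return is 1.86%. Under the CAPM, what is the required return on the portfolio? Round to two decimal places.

β_P = Σ w_i β_i = 0.05×1.16 + 0.22×1.13 + 0.26×2.04 + 0.19×0.19 + 0.28×2.14 = 1.4723
E(R_P) = R_f + β_P × MRP = 1.86% + 1.4723 × 5.31% = 9.68%

9.68%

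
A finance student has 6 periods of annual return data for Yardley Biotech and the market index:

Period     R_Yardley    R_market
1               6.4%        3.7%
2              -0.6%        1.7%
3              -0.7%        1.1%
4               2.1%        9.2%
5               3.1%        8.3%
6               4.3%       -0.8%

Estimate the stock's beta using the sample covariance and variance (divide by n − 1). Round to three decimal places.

0.086

Mean R_i = (6.4 − 0.6 − 0.7 + 2.1 + 3.1 + 4.3) / 6 = 2.4333%
Mean R_m = (3.7 + 1.7 + 1.1 + 9.2 + 8.3 − 0.8) / 6 = 3.8667%
Σ(R_i − R̄_i)(R_m − R̄_m) = 7.0467  ⇒  Cov = 7.0467 / 5 = 1.4093
Σ(R_m − R̄_m)² = 82.2533  ⇒  Var(R_m) = 82.2533 / 5 = 16.4507
β = Cov / Var(R_m) = 1.4093 / 16.4507 = 0.0857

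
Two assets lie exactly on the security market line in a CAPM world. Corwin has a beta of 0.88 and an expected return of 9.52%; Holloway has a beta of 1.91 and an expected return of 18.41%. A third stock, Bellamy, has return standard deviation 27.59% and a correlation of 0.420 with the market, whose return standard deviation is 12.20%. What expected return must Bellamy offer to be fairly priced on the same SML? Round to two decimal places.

10.12%

MRP = (18.41% − 9.52%) / (1.91 − 0.88) = 8.6311%
R_f = 9.52% − 0.88 × 8.6311% = 1.9246%
β_Bellamy = ρ·σ_i/σ_m = 0.420 × 27.59 / 12.20 = 0.9498
E(R_Bellamy) = R_f + β × MRP = 1.9246% + 0.9498 × 8.6311% = 10.12%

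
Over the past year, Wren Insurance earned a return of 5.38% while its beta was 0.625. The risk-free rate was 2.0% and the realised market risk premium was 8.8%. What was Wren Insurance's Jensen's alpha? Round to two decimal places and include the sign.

CAPM benchmark = R_f + β(R_m − R_f) = 2.0% + 0.625 × 8.8% = 7.5000%
α = actual − benchmark = 5.38% − 7.5000% = -2.12%

-2.12%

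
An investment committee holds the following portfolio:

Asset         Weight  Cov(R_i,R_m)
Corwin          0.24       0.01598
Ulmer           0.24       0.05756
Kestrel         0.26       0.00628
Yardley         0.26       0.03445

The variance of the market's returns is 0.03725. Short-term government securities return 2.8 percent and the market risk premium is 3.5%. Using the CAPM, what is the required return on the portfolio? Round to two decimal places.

β_Corwin = 0.01598 / 0.03725 = 0.4290
β_Ulmer = 0.05756 / 0.03725 = 1.5452
β_Kestrel = 0.00628 / 0.03725 = 0.1686
β_Yardley = 0.03445 / 0.03725 = 0.9248
β_P = Σ w_i β_i = 0.24×0.4290 + 0.24×1.5452 + 0.26×0.1686 + 0.26×0.9248 = 0.7581
E(R_P) = R_f + β_P × MRP = 2.8% + 0.7581 × 3.5% = 5.45%

5.45%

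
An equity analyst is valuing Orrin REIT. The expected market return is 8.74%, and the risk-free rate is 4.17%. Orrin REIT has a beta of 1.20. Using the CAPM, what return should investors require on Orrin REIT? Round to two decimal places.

9.65%

Market risk premium = E(R_m) − R_f = 8.74% − 4.17% = 4.57%
E(R) = R_f + β × MRP = 4.17% + 1.20 × 4.57% = 9.65%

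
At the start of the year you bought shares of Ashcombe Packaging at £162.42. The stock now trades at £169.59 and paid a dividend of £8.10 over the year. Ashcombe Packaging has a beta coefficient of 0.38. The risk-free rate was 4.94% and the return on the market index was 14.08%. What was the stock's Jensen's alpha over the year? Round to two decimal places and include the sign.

Realised HPR = (P1 + D1 − P0) / P0 = (169.59 + 8.10 − 162.42) / 162.42 = 15.27 / 162.42 = 9.4016%
MRP = 14.08% − 4.94% = 9.14%
CAPM required = R_f + β·MRP = 4.94% + 0.38 × 9.14% = 8.4132%
α = realised − required = 9.4016% − 8.4132% = +0.99%

+0.99%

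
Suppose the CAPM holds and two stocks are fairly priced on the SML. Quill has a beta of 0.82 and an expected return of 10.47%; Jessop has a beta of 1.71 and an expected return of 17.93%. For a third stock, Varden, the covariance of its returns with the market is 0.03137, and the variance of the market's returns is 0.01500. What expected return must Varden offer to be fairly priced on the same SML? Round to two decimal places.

MRP = (17.93% − 10.47%) / (1.71 − 0.82) = 8.3820%
R_f = 10.47% − 0.82 × 8.3820% = 3.5968%
β_Varden = Cov / Var(R_m) = 0.03137 / 0.01500 = 2.0913
E(R_Varden) = R_f + β × MRP = 3.5968% + 2.0913 × 8.3820% = 21.13%

21.13%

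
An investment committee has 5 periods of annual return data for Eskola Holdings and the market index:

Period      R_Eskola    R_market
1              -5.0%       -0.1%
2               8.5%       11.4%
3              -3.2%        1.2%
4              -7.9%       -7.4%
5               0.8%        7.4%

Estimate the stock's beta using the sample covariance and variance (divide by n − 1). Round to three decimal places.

Mean R_i = (-5.0 + 8.5 − 3.2 − 7.9 + 0.8) / 5 = -1.3600%
Mean R_m = (-0.1 + 11.4 + 1.2 − 7.4 + 7.4) / 5 = 2.5000%
Σ(R_i − R̄_i)(R_m − R̄_m) = 174.9400  ⇒  Cov = 174.9400 / 4 = 43.7350
Σ(R_m − R̄_m)² = 209.6800  ⇒  Var(R_m) = 209.6800 / 4 = 52.4200
β = Cov / Var(R_m) = 43.7350 / 52.4200 = 0.8343

0.834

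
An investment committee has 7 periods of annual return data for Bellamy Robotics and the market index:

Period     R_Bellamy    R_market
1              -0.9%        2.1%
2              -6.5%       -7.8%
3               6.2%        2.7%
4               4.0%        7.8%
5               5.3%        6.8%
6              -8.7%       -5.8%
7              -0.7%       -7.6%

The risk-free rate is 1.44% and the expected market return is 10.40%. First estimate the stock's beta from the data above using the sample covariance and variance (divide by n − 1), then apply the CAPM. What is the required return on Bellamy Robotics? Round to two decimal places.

7.67%

Mean R_i = (-0.9 − 6.5 + 6.2 + 4.0 + 5.3 − 8.7 − 0.7) / 7 = -0.1857%
Mean R_m = (2.1 − 7.8 + 2.7 + 7.8 + 6.8 − 5.8 − 7.6) / 7 = -0.2571%
Σ(R_i − R̄_i)(R_m − R̄_m) = 188.2357  ⇒  Cov = 188.2357 / 6 = 31.3726
Σ(R_m − R̄_m)² = 270.5571  ⇒  Var(R_m) = 270.5571 / 6 = 45.0929
β = Cov / Var(R_m) = 31.3726 / 45.0929 = 0.6957
MRP = 10.40% − 1.44% = 8.96%
E(R) = R_f + β × MRP = 1.44% + 0.6957 × 8.96% = 7.67%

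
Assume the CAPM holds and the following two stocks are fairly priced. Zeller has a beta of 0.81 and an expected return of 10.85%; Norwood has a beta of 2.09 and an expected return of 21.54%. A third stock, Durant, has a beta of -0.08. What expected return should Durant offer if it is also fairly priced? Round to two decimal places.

MRP (SML slope) = (21.54% − 10.85%) / (2.09 − 0.81) = 10.69% / 1.28 = 8.3516%
R_f (intercept) = 10.85% − 0.81 × 8.3516% = 4.0852%
E(R_Durant) = R_f + β × MRP = 4.0852% + -0.08 × 8.3516% = 3.42%

3.42%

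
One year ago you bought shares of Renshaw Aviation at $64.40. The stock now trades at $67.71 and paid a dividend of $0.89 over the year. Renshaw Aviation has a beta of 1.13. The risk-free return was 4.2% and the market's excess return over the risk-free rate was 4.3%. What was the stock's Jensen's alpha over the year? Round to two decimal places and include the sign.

Realised HPR = (P1 + D1 − P0) / P0 = (67.71 + 0.89 − 64.40) / 64.40 = 4.20 / 64.40 = 6.5217%
CAPM required = R_f + β·MRP = 4.2% + 1.13 × 4.3% = 9.0590%
α = realised − required = 6.5217% − 9.0590% = -2.54%

-2.54%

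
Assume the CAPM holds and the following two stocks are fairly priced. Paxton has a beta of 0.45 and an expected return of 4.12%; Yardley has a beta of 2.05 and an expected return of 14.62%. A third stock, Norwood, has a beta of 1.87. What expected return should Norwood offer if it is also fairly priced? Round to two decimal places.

13.44%

MRP (SML slope) = (14.62% − 4.12%) / (2.05 − 0.45) = 10.50% / 1.60 = 6.5625%
R_f (intercept) = 4.12% − 0.45 × 6.5625% = 1.1669%
E(R_Norwood) = R_f + β × MRP = 1.1669% + 1.87 × 6.5625% = 13.44%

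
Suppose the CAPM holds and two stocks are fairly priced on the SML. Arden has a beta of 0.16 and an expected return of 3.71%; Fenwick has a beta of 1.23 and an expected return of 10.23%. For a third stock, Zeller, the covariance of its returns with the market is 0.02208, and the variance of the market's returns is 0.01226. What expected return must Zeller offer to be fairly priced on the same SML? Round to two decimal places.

13.71%

MRP = (10.23% − 3.71%) / (1.23 − 0.16) = 6.0935%
R_f = 3.71% − 0.16 × 6.0935% = 2.7350%
β_Zeller = Cov / Var(R_m) = 0.02208 / 0.01226 = 1.8010
E(R_Zeller) = R_f + β × MRP = 2.7350% + 1.8010 × 6.0935% = 13.71%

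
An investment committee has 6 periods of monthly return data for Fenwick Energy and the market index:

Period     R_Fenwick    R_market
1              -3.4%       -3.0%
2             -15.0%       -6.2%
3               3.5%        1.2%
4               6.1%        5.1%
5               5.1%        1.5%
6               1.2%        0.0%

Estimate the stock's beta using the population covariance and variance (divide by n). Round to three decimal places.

Mean R_i = (-3.4 − 15.0 + 3.5 + 6.1 + 5.1 + 1.2) / 6 = -0.4167%
Mean R_m = (-3.0 − 6.2 + 1.2 + 5.1 + 1.5 + 0.0) / 6 = -0.2333%
Σ(R_i − R̄_i)(R_m − R̄_m) = 145.5767  ⇒  Cov = 145.5767 / 6 = 24.2628
Σ(R_m − R̄_m)² = 76.8133  ⇒  Var(R_m) = 76.8133 / 6 = 12.8022
β = Cov / Var(R_m) = 24.2628 / 12.8022 = 1.8952

1.895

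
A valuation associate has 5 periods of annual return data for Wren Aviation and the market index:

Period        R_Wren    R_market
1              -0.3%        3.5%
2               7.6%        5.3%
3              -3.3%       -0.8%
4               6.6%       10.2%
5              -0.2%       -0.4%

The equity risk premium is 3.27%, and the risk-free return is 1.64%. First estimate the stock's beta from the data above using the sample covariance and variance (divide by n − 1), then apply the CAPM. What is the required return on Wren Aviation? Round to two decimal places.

4.53%

Mean R_i = (-0.3 + 7.6 − 3.3 + 6.6 − 0.2) / 5 = 2.0800%
Mean R_m = (3.5 + 5.3 − 0.8 + 10.2 − 0.4) / 5 = 3.5600%
Σ(R_i − R̄_i)(R_m − R̄_m) = 72.2460  ⇒  Cov = 72.2460 / 4 = 18.0615
Σ(R_m − R̄_m)² = 81.8120  ⇒  Var(R_m) = 81.8120 / 4 = 20.4530
β = Cov / Var(R_m) = 18.0615 / 20.4530 = 0.8831
E(R) = R_f + β × MRP = 1.64% + 0.8831 × 3.27% = 4.53%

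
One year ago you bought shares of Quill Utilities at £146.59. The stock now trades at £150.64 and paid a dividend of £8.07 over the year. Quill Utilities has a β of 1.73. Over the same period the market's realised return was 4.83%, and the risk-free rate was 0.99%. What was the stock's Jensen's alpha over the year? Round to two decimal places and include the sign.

+0.63%

Realised HPR = (P1 + D1 − P0) / P0 = (150.64 + 8.07 − 146.59) / 146.59 = 12.12 / 146.59 = 8.2680%
MRP = 4.83% − 0.99% = 3.84%
CAPM required = R_f + β·MRP = 0.99% + 1.73 × 3.84% = 7.6332%
α = realised − required = 8.2680% − 7.6332% = +0.63%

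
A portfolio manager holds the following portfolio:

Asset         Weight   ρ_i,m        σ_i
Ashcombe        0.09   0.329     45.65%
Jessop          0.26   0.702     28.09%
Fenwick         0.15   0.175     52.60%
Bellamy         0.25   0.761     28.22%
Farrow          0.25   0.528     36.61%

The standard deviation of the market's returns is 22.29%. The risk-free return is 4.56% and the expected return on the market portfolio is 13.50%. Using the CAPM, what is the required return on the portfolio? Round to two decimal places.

11.80%

β_Ashcombe = 0.329 × 45.65% / 22.29% = 0.6738
β_Jessop = 0.702 × 28.09% / 22.29% = 0.8847
β_Fenwick = 0.175 × 52.60% / 22.29% = 0.4130
β_Bellamy = 0.761 × 28.22% / 22.29% = 0.9635
β_Farrow = 0.528 × 36.61% / 22.29% = 0.8672
β_P = Σ w_i β_i = 0.09×0.6738 + 0.26×0.8847 + 0.15×0.4130 + 0.25×0.9635 + 0.25×0.8672 = 0.8103
MRP = 13.50% − 4.56% = 8.94%
E(R_P) = R_f + β_P × MRP = 4.56% + 0.8103 × 8.94% = 11.80%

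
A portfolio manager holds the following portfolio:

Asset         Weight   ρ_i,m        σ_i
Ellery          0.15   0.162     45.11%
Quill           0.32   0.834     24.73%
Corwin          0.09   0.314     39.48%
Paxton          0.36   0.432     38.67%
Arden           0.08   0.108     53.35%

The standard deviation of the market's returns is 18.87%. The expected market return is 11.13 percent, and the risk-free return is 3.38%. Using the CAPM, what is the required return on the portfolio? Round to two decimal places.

9.66%

β_Ellery = 0.162 × 45.11% / 18.87% = 0.3873
β_Quill = 0.834 × 24.73% / 18.87% = 1.0930
β_Corwin = 0.314 × 39.48% / 18.87% = 0.6570
β_Paxton = 0.432 × 38.67% / 18.87% = 0.8853
β_Arden = 0.108 × 53.35% / 18.87% = 0.3053
β_P = Σ w_i β_i = 0.15×0.3873 + 0.32×1.0930 + 0.09×0.6570 + 0.36×0.8853 + 0.08×0.3053 = 0.8101
MRP = 11.13% − 3.38% = 7.75%
E(R_P) = R_f + β_P × MRP = 3.38% + 0.8101 × 7.75% = 9.66%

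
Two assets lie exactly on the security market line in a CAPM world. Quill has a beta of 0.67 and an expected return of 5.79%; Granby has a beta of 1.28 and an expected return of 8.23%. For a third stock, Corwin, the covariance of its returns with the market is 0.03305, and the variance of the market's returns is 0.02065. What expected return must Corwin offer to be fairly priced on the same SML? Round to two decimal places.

9.51%

MRP = (8.23% − 5.79%) / (1.28 − 0.67) = 4.0000%
R_f = 5.79% − 0.67 × 4.0000% = 3.1100%
β_Corwin = Cov / Var(R_m) = 0.03305 / 0.02065 = 1.6005
E(R_Corwin) = R_f + β × MRP = 3.1100% + 1.6005 × 4.0000% = 9.51%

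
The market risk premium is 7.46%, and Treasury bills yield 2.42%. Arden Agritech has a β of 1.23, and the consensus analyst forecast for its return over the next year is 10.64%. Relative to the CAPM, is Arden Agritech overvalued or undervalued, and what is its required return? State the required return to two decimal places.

Overvalued; required return 11.60%

Required return = R_f + β·MRP = 2.42% + 1.23 × 7.46% = 11.60%
Forecast 10.64% < required 11.60% → the stock plots below the SML → overvalued.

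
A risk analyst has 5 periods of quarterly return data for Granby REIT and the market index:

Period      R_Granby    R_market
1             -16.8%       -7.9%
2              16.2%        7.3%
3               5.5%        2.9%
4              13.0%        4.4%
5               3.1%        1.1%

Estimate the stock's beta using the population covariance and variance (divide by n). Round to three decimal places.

2.225

Mean R_i = (-16.8 + 16.2 + 5.5 + 13.0 + 3.1) / 5 = 4.2000%
Mean R_m = (-7.9 + 7.3 + 2.9 + 4.4 + 1.1) / 5 = 1.5600%
Σ(R_i − R̄_i)(R_m − R̄_m) = 294.7800  ⇒  Cov = 294.7800 / 5 = 58.9560
Σ(R_m − R̄_m)² = 132.5120  ⇒  Var(R_m) = 132.5120 / 5 = 26.5024
β = Cov / Var(R_m) = 58.9560 / 26.5024 = 2.2246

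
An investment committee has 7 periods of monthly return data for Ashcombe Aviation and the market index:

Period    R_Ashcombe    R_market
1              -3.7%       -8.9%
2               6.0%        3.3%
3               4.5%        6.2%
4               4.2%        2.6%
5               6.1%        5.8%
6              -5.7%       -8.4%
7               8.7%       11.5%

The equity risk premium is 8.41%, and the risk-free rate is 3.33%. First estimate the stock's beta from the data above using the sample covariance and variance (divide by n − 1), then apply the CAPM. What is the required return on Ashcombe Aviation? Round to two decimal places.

9.09%

Mean R_i = (-3.7 + 6.0 + 4.5 + 4.2 + 6.1 − 5.7 + 8.7) / 7 = 2.8714%
Mean R_m = (-8.9 + 3.3 + 6.2 + 2.6 + 5.8 − 8.4 + 11.5) / 7 = 1.7286%
Σ(R_i − R̄_i)(R_m − R̄_m) = 240.1157  ⇒  Cov = 240.1157 / 6 = 40.0193
Σ(R_m − R̄_m)² = 350.8343  ⇒  Var(R_m) = 350.8343 / 6 = 58.4724
β = Cov / Var(R_m) = 40.0193 / 58.4724 = 0.6844
E(R) = R_f + β × MRP = 3.33% + 0.6844 × 8.41% = 9.09%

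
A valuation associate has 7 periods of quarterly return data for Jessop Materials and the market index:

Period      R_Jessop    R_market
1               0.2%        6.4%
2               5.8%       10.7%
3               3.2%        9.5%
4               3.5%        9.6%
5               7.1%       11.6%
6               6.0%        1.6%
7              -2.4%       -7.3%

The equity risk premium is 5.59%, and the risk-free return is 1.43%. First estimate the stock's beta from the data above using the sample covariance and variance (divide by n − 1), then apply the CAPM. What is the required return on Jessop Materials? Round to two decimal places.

3.38%

Mean R_i = (0.2 + 5.8 + 3.2 + 3.5 + 7.1 + 6.0 − 2.4) / 7 = 3.3429%
Mean R_m = (6.4 + 10.7 + 9.5 + 9.6 + 11.6 + 1.6 − 7.3) / 7 = 6.0143%
Σ(R_i − R̄_i)(R_m − R̄_m) = 96.0857  ⇒  Cov = 96.0857 / 6 = 16.0143
Σ(R_m − R̄_m)² = 275.0686  ⇒  Var(R_m) = 275.0686 / 6 = 45.8448
β = Cov / Var(R_m) = 16.0143 / 45.8448 = 0.3493
E(R) = R_f + β × MRP = 1.43% + 0.3493 × 5.59% = 3.38%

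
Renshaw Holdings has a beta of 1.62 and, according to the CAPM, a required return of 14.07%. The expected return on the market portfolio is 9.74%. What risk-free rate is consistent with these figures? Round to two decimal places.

2.76%

E(R) = R_f + β(E(R_m) − R_f) = R_f(1 − β) + β·E(R_m)
14.07% = R_f × (1 − 1.62) + 1.62 × 9.74%
14.07% = R_f × -0.62 + 15.7788%
R_f = (14.07% − 15.7788%) / -0.62 = 2.76%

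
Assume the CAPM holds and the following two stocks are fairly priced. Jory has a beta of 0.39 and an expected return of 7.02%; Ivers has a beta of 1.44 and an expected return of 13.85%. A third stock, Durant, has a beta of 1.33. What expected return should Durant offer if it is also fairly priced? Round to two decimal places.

MRP (SML slope) = (13.85% − 7.02%) / (1.44 − 0.39) = 6.83% / 1.05 = 6.5048%
R_f (intercept) = 7.02% − 0.39 × 6.5048% = 4.4831%
E(R_Durant) = R_f + β × MRP = 4.4831% + 1.33 × 6.5048% = 13.13%

13.13%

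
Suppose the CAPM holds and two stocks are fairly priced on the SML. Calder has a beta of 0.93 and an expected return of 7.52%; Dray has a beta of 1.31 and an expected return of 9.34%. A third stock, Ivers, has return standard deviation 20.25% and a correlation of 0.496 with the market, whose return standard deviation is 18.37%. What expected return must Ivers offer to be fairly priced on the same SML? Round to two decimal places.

MRP = (9.34% − 7.52%) / (1.31 − 0.93) = 4.7895%
R_f = 7.52% − 0.93 × 4.7895% = 3.0658%
β_Ivers = ρ·σ_i/σ_m = 0.496 × 20.25 / 18.37 = 0.5468
E(R_Ivers) = R_f + β × MRP = 3.0658% + 0.5468 × 4.7895% = 5.68%

5.68%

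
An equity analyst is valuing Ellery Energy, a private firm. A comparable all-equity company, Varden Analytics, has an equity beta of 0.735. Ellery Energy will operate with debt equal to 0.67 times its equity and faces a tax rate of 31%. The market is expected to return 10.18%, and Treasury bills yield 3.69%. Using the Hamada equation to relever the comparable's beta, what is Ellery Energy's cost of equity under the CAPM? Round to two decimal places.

10.67%

β_L = β_U × [1 + (1 − t)(D/E)] = 0.735 × [1 + (1 − 0.31) × 0.67]
    = 0.735 × [1 + 0.69 × 0.67] = 0.735 × 1.4623 = 1.0748
MRP = 10.18% − 3.69% = 6.49%
E(R) = R_f + β_L × MRP = 3.69% + 1.0748 × 6.49% = 10.67%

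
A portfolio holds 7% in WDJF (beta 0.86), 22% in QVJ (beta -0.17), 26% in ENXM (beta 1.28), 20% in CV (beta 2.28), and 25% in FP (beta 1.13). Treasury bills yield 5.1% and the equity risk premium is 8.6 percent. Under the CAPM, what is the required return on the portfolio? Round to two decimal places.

14.51%

β_P = Σ w_i β_i = 0.07×0.86 + 0.22×-0.17 + 0.26×1.28 + 0.20×2.28 + 0.25×1.13 = 1.0941
E(R_P) = R_f + β_P × MRP = 5.1% + 1.0941 × 8.6% = 14.51%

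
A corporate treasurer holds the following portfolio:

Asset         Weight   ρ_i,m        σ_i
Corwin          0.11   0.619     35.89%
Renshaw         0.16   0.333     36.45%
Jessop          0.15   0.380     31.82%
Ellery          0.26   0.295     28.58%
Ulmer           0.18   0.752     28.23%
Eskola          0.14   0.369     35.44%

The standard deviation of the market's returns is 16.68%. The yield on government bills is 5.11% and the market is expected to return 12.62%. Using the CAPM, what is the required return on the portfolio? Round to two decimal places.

11.43%

β_Corwin = 0.619 × 35.89% / 16.68% = 1.3319
β_Renshaw = 0.333 × 36.45% / 16.68% = 0.7277
β_Jessop = 0.380 × 31.82% / 16.68% = 0.7249
β_Ellery = 0.295 × 28.58% / 16.68% = 0.5055
β_Ulmer = 0.752 × 28.23% / 16.68% = 1.2727
β_Eskola = 0.369 × 35.44% / 16.68% = 0.7840
β_P = Σ w_i β_i = 0.11×1.3319 + 0.16×0.7277 + 0.15×0.7249 + 0.26×0.5055 + 0.18×1.2727 + 0.14×0.7840 = 0.8420
MRP = 12.62% − 5.11% = 7.51%
E(R_P) = R_f + β_P × MRP = 5.11% + 0.8420 × 7.51% = 11.43%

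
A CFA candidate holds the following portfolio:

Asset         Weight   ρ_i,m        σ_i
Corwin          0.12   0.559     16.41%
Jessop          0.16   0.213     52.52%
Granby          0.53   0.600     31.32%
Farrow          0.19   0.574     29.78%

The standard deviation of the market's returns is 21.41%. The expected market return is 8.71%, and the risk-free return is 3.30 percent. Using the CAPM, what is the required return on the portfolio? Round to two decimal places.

β_Corwin = 0.559 × 16.41% / 21.41% = 0.4285
β_Jessop = 0.213 × 52.52% / 21.41% = 0.5225
β_Granby = 0.600 × 31.32% / 21.41% = 0.8777
β_Farrow = 0.574 × 29.78% / 21.41% = 0.7984
β_P = Σ w_i β_i = 0.12×0.4285 + 0.16×0.5225 + 0.53×0.8777 + 0.19×0.7984 = 0.7519
MRP = 8.71% − 3.30% = 5.41%
E(R_P) = R_f + β_P × MRP = 3.30% + 0.7519 × 5.41% = 7.37%

7.37%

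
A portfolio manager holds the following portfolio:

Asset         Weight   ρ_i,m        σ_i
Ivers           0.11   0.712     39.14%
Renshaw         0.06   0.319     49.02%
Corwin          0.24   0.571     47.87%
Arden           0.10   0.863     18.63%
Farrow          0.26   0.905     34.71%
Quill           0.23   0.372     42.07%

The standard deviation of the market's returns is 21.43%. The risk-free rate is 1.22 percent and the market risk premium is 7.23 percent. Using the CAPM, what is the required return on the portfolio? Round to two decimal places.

9.30%

β_Ivers = 0.712 × 39.14% / 21.43% = 1.3004
β_Renshaw = 0.319 × 49.02% / 21.43% = 0.7297
β_Corwin = 0.571 × 47.87% / 21.43% = 1.2755
β_Arden = 0.863 × 18.63% / 21.43% = 0.7502
β_Farrow = 0.905 × 34.71% / 21.43% = 1.4658
β_Quill = 0.372 × 42.07% / 21.43% = 0.7303
β_P = Σ w_i β_i = 0.11×1.3004 + 0.06×0.7297 + 0.24×1.2755 + 0.10×0.7502 + 0.26×1.4658 + 0.23×0.7303 = 1.1170
E(R_P) = R_f + β_P × MRP = 1.22% + 1.1170 × 7.23% = 9.30%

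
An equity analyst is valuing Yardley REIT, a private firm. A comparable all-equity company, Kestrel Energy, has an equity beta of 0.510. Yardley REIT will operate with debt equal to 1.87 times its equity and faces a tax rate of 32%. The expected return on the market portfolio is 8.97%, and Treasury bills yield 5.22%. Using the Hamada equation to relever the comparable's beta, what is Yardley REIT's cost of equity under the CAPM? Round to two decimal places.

9.56%

β_L = β_U × [1 + (1 − t)(D/E)] = 0.510 × [1 + (1 − 0.32) × 1.87]
    = 0.510 × [1 + 0.68 × 1.87] = 0.510 × 2.2716 = 1.1585
MRP = 8.97% − 5.22% = 3.75%
E(R) = R_f + β_L × MRP = 5.22% + 1.1585 × 3.75% = 9.56%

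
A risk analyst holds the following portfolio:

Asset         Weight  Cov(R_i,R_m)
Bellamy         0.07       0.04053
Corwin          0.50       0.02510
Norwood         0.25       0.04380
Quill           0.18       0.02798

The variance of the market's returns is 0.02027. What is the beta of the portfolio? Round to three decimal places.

β_Bellamy = 0.04053 / 0.02027 = 1.9995
β_Corwin = 0.02510 / 0.02027 = 1.2383
β_Norwood = 0.04380 / 0.02027 = 2.1608
β_Quill = 0.02798 / 0.02027 = 1.3804
β_P = Σ w_i β_i = 0.07×1.9995 + 0.50×1.2383 + 0.25×2.1608 + 0.18×1.3804 = 1.5478

1.548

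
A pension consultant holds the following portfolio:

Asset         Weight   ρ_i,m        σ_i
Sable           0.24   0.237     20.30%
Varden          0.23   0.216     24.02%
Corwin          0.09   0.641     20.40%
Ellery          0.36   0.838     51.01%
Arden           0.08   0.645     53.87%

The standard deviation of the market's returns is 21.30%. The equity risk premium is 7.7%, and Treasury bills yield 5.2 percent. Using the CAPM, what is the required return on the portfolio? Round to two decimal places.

β_Sable = 0.237 × 20.30% / 21.30% = 0.2259
β_Varden = 0.216 × 24.02% / 21.30% = 0.2436
β_Corwin = 0.641 × 20.40% / 21.30% = 0.6139
β_Ellery = 0.838 × 51.01% / 21.30% = 2.0069
β_Arden = 0.645 × 53.87% / 21.30% = 1.6313
β_P = Σ w_i β_i = 0.24×0.2259 + 0.23×0.2436 + 0.09×0.6139 + 0.36×2.0069 + 0.08×1.6313 = 1.0185
E(R_P) = R_f + β_P × MRP = 5.2% + 1.0185 × 7.7% = 13.04%

13.04%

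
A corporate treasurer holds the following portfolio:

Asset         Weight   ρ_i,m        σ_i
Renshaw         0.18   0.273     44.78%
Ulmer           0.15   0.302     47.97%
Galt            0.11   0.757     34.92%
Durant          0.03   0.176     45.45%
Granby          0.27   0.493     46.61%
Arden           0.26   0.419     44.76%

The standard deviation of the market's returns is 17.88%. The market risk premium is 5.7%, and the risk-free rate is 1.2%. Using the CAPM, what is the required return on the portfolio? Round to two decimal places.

β_Renshaw = 0.273 × 44.78% / 17.88% = 0.6837
β_Ulmer = 0.302 × 47.97% / 17.88% = 0.8102
β_Galt = 0.757 × 34.92% / 17.88% = 1.4784
β_Durant = 0.176 × 45.45% / 17.88% = 0.4474
β_Granby = 0.493 × 46.61% / 17.88% = 1.2852
β_Arden = 0.419 × 44.76% / 17.88% = 1.0489
β_P = Σ w_i β_i = 0.18×0.6837 + 0.15×0.8102 + 0.11×1.4784 + 0.03×0.4474 + 0.27×1.2852 + 0.26×1.0489 = 1.0404
E(R_P) = R_f + β_P × MRP = 1.2% + 1.0404 × 5.7% = 7.13%

7.13%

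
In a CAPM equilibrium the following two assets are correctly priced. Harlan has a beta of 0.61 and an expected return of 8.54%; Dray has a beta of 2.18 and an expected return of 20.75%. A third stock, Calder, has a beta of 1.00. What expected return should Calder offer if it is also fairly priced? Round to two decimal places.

MRP (SML slope) = (20.75% − 8.54%) / (2.18 − 0.61) = 12.21% / 1.57 = 7.7771%
R_f (intercept) = 8.54% − 0.61 × 7.7771% = 3.7960%
E(R_Calder) = R_f + β × MRP = 3.7960% + 1.00 × 7.7771% = 11.57%

11.57%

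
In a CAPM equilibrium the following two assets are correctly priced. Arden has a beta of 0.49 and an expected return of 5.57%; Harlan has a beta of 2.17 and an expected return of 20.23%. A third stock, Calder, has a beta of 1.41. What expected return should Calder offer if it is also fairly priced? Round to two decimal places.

13.60%

MRP (SML slope) = (20.23% − 5.57%) / (2.17 − 0.49) = 14.66% / 1.68 = 8.7262%
R_f (intercept) = 5.57% − 0.49 × 8.7262% = 1.2942%
E(R_Calder) = R_f + β × MRP = 1.2942% + 1.41 × 8.7262% = 13.60%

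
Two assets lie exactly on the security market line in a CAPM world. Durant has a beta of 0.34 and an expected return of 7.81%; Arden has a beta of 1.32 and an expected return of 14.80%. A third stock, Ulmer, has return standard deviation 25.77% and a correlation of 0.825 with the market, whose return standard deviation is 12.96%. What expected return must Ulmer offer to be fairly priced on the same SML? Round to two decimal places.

17.09%

MRP = (14.80% − 7.81%) / (1.32 − 0.34) = 7.1327%
R_f = 7.81% − 0.34 × 7.1327% = 5.3849%
β_Ulmer = ρ·σ_i/σ_m = 0.825 × 25.77 / 12.96 = 1.6405
E(R_Ulmer) = R_f + β × MRP = 5.3849% + 1.6405 × 7.1327% = 17.09%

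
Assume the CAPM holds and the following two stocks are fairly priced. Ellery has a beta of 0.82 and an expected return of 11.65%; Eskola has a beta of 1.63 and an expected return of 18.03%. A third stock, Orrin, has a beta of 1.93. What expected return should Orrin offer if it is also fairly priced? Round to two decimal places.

MRP (SML slope) = (18.03% − 11.65%) / (1.63 − 0.82) = 6.38% / 0.81 = 7.8765%
R_f (intercept) = 11.65% − 0.82 × 7.8765% = 5.1913%
E(R_Orrin) = R_f + β × MRP = 5.1913% + 1.93 × 7.8765% = 20.39%

20.39%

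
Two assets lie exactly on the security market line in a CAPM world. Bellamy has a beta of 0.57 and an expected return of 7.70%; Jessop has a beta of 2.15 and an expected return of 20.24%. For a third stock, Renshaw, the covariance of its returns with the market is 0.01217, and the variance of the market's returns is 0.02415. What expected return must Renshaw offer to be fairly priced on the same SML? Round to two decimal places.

MRP = (20.24% − 7.70%) / (2.15 − 0.57) = 7.9367%
R_f = 7.70% − 0.57 × 7.9367% = 3.1761%
β_Renshaw = Cov / Var(R_m) = 0.01217 / 0.02415 = 0.5039
E(R_Renshaw) = R_f + β × MRP = 3.1761% + 0.5039 × 7.9367% = 7.18%

7.18%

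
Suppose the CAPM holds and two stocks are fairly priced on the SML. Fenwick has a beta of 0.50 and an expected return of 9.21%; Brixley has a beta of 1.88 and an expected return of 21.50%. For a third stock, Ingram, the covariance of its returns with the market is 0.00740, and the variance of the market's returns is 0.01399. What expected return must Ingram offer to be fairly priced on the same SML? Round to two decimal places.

MRP = (21.50% − 9.21%) / (1.88 − 0.50) = 8.9058%
R_f = 9.21% − 0.50 × 8.9058% = 4.7571%
β_Ingram = Cov / Var(R_m) = 0.00740 / 0.01399 = 0.5289
E(R_Ingram) = R_f + β × MRP = 4.7571% + 0.5289 × 8.9058% = 9.47%

9.47%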